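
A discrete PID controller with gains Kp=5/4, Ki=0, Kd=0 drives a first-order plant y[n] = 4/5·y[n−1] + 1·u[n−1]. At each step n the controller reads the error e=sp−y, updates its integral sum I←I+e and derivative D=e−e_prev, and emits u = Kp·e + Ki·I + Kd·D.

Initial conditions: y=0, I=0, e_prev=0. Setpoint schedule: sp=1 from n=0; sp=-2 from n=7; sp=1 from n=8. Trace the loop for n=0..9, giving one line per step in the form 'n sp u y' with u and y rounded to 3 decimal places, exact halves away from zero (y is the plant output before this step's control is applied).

(exact arithmetic carried between steps; '≈' marks a value shown rounded to 6 d.p. or computed from one; I and e_prev carry over from the previous line; the table rounds u and y to 3 d.p., halves away from zero)
n=0: y=0, sp=1, e=sp−y=1; I=1, D=e−e_prev=1; u=5/4·1+0·1+0·1=1.25; next y=4/5·0+1·1.25=1.25
n=1: y=1.25, sp=1, e=sp−y=-0.25; I=0.75, D=e−e_prev=-1.25; u=5/4·(-0.25)+0·0.75+0·(-1.25)=-0.3125; next y=4/5·1.25+1·(-0.3125)=0.6875
n=2: y=0.6875, sp=1, e=sp−y=0.3125; I=1.0625, D=e−e_prev=0.5625; u=5/4·0.3125+0·1.0625+0·0.5625=0.390625; next y=4/5·0.6875+1·0.390625=0.940625
n=3: y=0.940625, sp=1, e=sp−y=0.059375; I=1.121875, D=e−e_prev=-0.253125; u=5/4·0.059375+0·1.121875+0·(-0.253125)≈0.074219; next y=4/5·0.940625+1·0.074219≈0.826719
n=4: y≈0.826719, sp=1, e=sp−y≈0.173281; I≈1.295156, D=e−e_prev≈0.113906; u=5/4·0.173281+0·1.295156+0·0.113906≈0.216602; next y=4/5·0.826719+1·0.216602≈0.877977
n=5: y≈0.877977, sp=1, e=sp−y≈0.122023; I≈1.417180, D=e−e_prev≈-0.051258; u=5/4·0.122023+0·1.417180+0·(-0.051258)≈0.152529; next y=4/5·0.877977+1·0.152529≈0.854911
n=6: y≈0.854911, sp=1, e=sp−y≈0.145089; I≈1.562269, D=e−e_prev≈0.023066; u=5/4·0.145089+0·1.562269+0·0.023066≈0.181362; next y=4/5·0.854911+1·0.181362≈0.865290
n=7: y≈0.865290, sp=-2, e=sp−y≈-2.865290; I≈-1.303021, D=e−e_prev≈-3.010380; u=5/4·(-2.865290)+0·(-1.303021)+0·(-3.010380)≈-3.581613; next y=4/5·0.865290+1·(-3.581613)≈-2.889381
n=8: y≈-2.889381, sp=1, e=sp−y≈3.889381; I≈2.586360, D=e−e_prev≈6.754671; u=5/4·3.889381+0·2.586360+0·6.754671≈4.861726; next y=4/5·(-2.889381)+1·4.861726≈2.550221
n=9: y≈2.550221, sp=1, e=sp−y≈-1.550221; I≈1.036138, D=e−e_prev≈-5.439602; u=5/4·(-1.550221)+0·1.036138+0·(-5.439602)≈-1.937777; next y=4/5·2.550221+1·(-1.937777)≈0.102400

0 1 1.250 0.000
1 1 -0.313 1.250
2 1 0.391 0.688
3 1 0.074 0.941
4 1 0.217 0.827
5 1 0.153 0.878
6 1 0.181 0.855
7 -2 -3.582 0.865
8 1 4.862 -2.889
9 1 -1.938 2.550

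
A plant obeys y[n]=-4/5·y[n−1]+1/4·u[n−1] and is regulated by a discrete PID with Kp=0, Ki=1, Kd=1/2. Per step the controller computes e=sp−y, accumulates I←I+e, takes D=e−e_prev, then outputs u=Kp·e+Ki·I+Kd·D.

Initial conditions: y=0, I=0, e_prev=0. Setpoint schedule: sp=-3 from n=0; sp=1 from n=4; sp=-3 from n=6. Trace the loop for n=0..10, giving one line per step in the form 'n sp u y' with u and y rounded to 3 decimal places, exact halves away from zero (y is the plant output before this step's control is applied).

0 -3 -4.500 0.000
1 -3 -4.313 -1.125
2 -3 -8.170 -0.178
3 -3 -7.936 -1.900
4 1 -6.051 -0.464
5 1 -4.852 -1.142
6 -3 -10.312 -0.300
7 -3 -7.534 -2.338
8 -3 -12.703 -0.013
9 -3 -9.799 -3.165
10 -3 -16.082 0.083

(exact arithmetic carried between steps; '≈' marks a value shown rounded to 6 d.p. or computed from one; I and e_prev carry over from the previous line; the table rounds u and y to 3 d.p., halves away from zero)
n=0: y=0, sp=-3, e=sp−y=-3; I=-3, D=e−e_prev=-3; u=0·(-3)+1·(-3)+1/2·(-3)=-4.5; next y=-4/5·0+1/4·(-4.5)=-1.125
n=1: y=-1.125, sp=-3, e=sp−y=-1.875; I=-4.875, D=e−e_prev=1.125; u=0·(-1.875)+1·(-4.875)+1/2·1.125=-4.3125; next y=-4/5·(-1.125)+1/4·(-4.3125)=-0.178125
n=2: y=-0.178125, sp=-3, e=sp−y=-2.821875; I=-7.696875, D=e−e_prev=-0.946875; u=0·(-2.821875)+1·(-7.696875)+1/2·(-0.946875)≈-8.170313; next y=-4/5·(-0.178125)+1/4·(-8.170313)≈-1.900078
n=3: y≈-1.900078, sp=-3, e=sp−y≈-1.099922; I≈-8.796797, D=e−e_prev≈1.721953; u=0·(-1.099922)+1·(-8.796797)+1/2·1.721953≈-7.935820; next y=-4/5·(-1.900078)+1/4·(-7.935820)≈-0.463893
n=4: y≈-0.463893, sp=1, e=sp−y≈1.463893; I≈-7.332904, D=e−e_prev≈2.563814; u=0·1.463893+1·(-7.332904)+1/2·2.563814≈-6.050997; next y=-4/5·(-0.463893)+1/4·(-6.050997)≈-1.141635
n=5: y≈-1.141635, sp=1, e=sp−y≈2.141635; I≈-5.191269, D=e−e_prev≈0.677743; u=0·2.141635+1·(-5.191269)+1/2·0.677743≈-4.852398; next y=-4/5·(-1.141635)+1/4·(-4.852398)≈-0.299791
n=6: y≈-0.299791, sp=-3, e=sp−y≈-2.700209; I≈-7.891478, D=e−e_prev≈-4.841844; u=0·(-2.700209)+1·(-7.891478)+1/2·(-4.841844)≈-10.312400; next y=-4/5·(-0.299791)+1/4·(-10.312400)≈-2.338267
n=7: y≈-2.338267, sp=-3, e=sp−y≈-0.661733; I≈-8.553211, D=e−e_prev≈2.038476; u=0·(-0.661733)+1·(-8.553211)+1/2·2.038476≈-7.533973; next y=-4/5·(-2.338267)+1/4·(-7.533973)≈-0.012880
n=8: y≈-0.012880, sp=-3, e=sp−y≈-2.987120; I≈-11.540331, D=e−e_prev≈-2.325387; u=0·(-2.987120)+1·(-11.540331)+1/2·(-2.325387)≈-12.703025; next y=-4/5·(-0.012880)+1/4·(-12.703025)≈-3.165452
n=9: y≈-3.165452, sp=-3, e=sp−y≈0.165452; I≈-11.374879, D=e−e_prev≈3.152573; u=0·0.165452+1·(-11.374879)+1/2·3.152573≈-9.798592; next y=-4/5·(-3.165452)+1/4·(-9.798592)≈0.082714
n=10: y≈0.082714, sp=-3, e=sp−y≈-3.082714; I≈-14.457593, D=e−e_prev≈-3.248166; u=0·(-3.082714)+1·(-14.457593)+1/2·(-3.248166)≈-16.081676; next y=-4/5·0.082714+1/4·(-16.081676)≈-4.086590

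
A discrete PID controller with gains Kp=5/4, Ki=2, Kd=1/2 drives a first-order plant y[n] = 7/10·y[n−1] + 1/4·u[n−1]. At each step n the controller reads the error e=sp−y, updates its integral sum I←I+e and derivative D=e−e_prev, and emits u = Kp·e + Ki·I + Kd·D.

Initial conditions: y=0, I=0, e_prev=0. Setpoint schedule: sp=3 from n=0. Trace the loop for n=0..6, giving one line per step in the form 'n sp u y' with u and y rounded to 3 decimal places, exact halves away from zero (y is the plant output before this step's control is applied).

(exact arithmetic carried between steps; '≈' marks a value shown rounded to 6 d.p. or computed from one; I and e_prev carry over from the previous line; the table rounds u and y to 3 d.p., halves away from zero)
n=0: y=0, sp=3, e=sp−y=3; I=3, D=e−e_prev=3; u=5/4·3+2·3+1/2·3=11.25; next y=7/10·0+1/4·11.25=2.8125
n=1: y=2.8125, sp=3, e=sp−y=0.1875; I=3.1875, D=e−e_prev=-2.8125; u=5/4·0.1875+2·3.1875+1/2·(-2.8125)=5.203125; next y=7/10·2.8125+1/4·5.203125≈3.269531
n=2: y≈3.269531, sp=3, e=sp−y≈-0.269531; I≈2.917969, D=e−e_prev≈-0.457031; u=5/4·(-0.269531)+2·2.917969+1/2·(-0.457031)≈5.270508; next y=7/10·3.269531+1/4·5.270508≈3.606299
n=3: y≈3.606299, sp=3, e=sp−y≈-0.606299; I≈2.311670, D=e−e_prev≈-0.336768; u=5/4·(-0.606299)+2·2.311670+1/2·(-0.336768)≈3.697083; next y=7/10·3.606299+1/4·3.697083≈3.448680
n=4: y≈3.448680, sp=3, e=sp−y≈-0.448680; I≈1.862990, D=e−e_prev≈0.157619; u=5/4·(-0.448680)+2·1.862990+1/2·0.157619≈3.243940; next y=7/10·3.448680+1/4·3.243940≈3.225061
n=5: y≈3.225061, sp=3, e=sp−y≈-0.225061; I≈1.637929, D=e−e_prev≈0.223619; u=5/4·(-0.225061)+2·1.637929+1/2·0.223619≈3.106342; next y=7/10·3.225061+1/4·3.106342≈3.034128
n=6: y≈3.034128, sp=3, e=sp−y≈-0.034128; I≈1.603801, D=e−e_prev≈0.190933; u=5/4·(-0.034128)+2·1.603801+1/2·0.190933≈3.260409; next y=7/10·3.034128+1/4·3.260409≈2.938992

0 3 11.250 0.000
1 3 5.203 2.813
2 3 5.271 3.270
3 3 3.697 3.606
4 3 3.244 3.449
5 3 3.106 3.225
6 3 3.260 3.034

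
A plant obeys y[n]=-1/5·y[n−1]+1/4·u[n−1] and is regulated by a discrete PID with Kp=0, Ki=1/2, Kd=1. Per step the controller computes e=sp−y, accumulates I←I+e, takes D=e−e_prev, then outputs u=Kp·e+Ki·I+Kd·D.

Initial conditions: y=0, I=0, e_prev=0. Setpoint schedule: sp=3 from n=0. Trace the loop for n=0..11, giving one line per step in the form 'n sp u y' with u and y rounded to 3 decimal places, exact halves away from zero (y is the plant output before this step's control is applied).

(exact arithmetic carried between steps; '≈' marks a value shown rounded to 6 d.p. or computed from one; I and e_prev carry over from the previous line; the table rounds u and y to 3 d.p., halves away from zero)
n=0: y=0, sp=3, e=sp−y=3; I=3, D=e−e_prev=3; u=0·3+1/2·3+1·3=4.5; next y=-1/5·0+1/4·4.5=1.125
n=1: y=1.125, sp=3, e=sp−y=1.875; I=4.875, D=e−e_prev=-1.125; u=0·1.875+1/2·4.875+1·(-1.125)=1.3125; next y=-1/5·1.125+1/4·1.3125=0.103125
n=2: y=0.103125, sp=3, e=sp−y=2.896875; I=7.771875, D=e−e_prev=1.021875; u=0·2.896875+1/2·7.771875+1·1.021875≈4.907813; next y=-1/5·0.103125+1/4·4.907813≈1.206328
n=3: y≈1.206328, sp=3, e=sp−y≈1.793672; I≈9.565547, D=e−e_prev≈-1.103203; u=0·1.793672+1/2·9.565547+1·(-1.103203)≈3.679570; next y=-1/5·1.206328+1/4·3.679570≈0.678627
n=4: y≈0.678627, sp=3, e=sp−y≈2.321373; I≈11.886920, D=e−e_prev≈0.527701; u=0·2.321373+1/2·11.886920+1·0.527701≈6.471161; next y=-1/5·0.678627+1/4·6.471161≈1.482065
n=5: y≈1.482065, sp=3, e=sp−y≈1.517935; I≈13.404855, D=e−e_prev≈-0.803438; u=0·1.517935+1/2·13.404855+1·(-0.803438)≈5.898990; next y=-1/5·1.482065+1/4·5.898990≈1.178334
n=6: y≈1.178334, sp=3, e=sp−y≈1.821666; I≈15.226521, D=e−e_prev≈0.303730; u=0·1.821666+1/2·15.226521+1·0.303730≈7.916991; next y=-1/5·1.178334+1/4·7.916991≈1.743581
n=7: y≈1.743581, sp=3, e=sp−y≈1.256419; I≈16.482940, D=e−e_prev≈-0.565246; u=0·1.256419+1/2·16.482940+1·(-0.565246)≈7.676224; next y=-1/5·1.743581+1/4·7.676224≈1.570340
n=8: y≈1.570340, sp=3, e=sp−y≈1.429660; I≈17.912600, D=e−e_prev≈0.173241; u=0·1.429660+1/2·17.912600+1·0.173241≈9.129541; next y=-1/5·1.570340+1/4·9.129541≈1.968317
n=9: y≈1.968317, sp=3, e=sp−y≈1.031683; I≈18.944283, D=e−e_prev≈-0.397978; u=0·1.031683+1/2·18.944283+1·(-0.397978)≈9.074164; next y=-1/5·1.968317+1/4·9.074164≈1.874877
n=10: y≈1.874877, sp=3, e=sp−y≈1.125123; I≈20.069405, D=e−e_prev≈0.093440; u=0·1.125123+1/2·20.069405+1·0.093440≈10.128143; next y=-1/5·1.874877+1/4·10.128143≈2.157060
n=11: y≈2.157060, sp=3, e=sp−y≈0.842940; I≈20.912345, D=e−e_prev≈-0.282183; u=0·0.842940+1/2·20.912345+1·(-0.282183)≈10.173990; next y=-1/5·2.157060+1/4·10.173990≈2.112085

0 3 4.500 0.000
1 3 1.313 1.125
2 3 4.908 0.103
3 3 3.680 1.206
4 3 6.471 0.679
5 3 5.899 1.482
6 3 7.917 1.178
7 3 7.676 1.744
8 3 9.130 1.570
9 3 9.074 1.968
10 3 10.128 1.875
11 3 10.174 2.157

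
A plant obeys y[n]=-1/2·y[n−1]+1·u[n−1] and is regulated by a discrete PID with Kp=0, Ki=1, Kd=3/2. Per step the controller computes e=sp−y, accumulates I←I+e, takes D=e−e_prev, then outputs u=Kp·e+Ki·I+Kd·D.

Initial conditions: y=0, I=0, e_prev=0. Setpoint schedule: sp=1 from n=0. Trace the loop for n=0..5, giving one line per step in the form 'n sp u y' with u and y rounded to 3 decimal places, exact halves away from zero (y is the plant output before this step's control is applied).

0 1 2.500 0.000
1 1 -4.250 2.500
2 1 18.000 -5.500
3 1 -53.125 20.750
4 1 177.125 -63.500
5 1 -565.688 208.875

(exact arithmetic carried between steps; '≈' marks a value shown rounded to 6 d.p. or computed from one; I and e_prev carry over from the previous line; the table rounds u and y to 3 d.p., halves away from zero)
n=0: y=0, sp=1, e=sp−y=1; I=1, D=e−e_prev=1; u=0·1+1·1+3/2·1=2.5; next y=-1/2·0+1·2.5=2.5
n=1: y=2.5, sp=1, e=sp−y=-1.5; I=-0.5, D=e−e_prev=-2.5; u=0·(-1.5)+1·(-0.5)+3/2·(-2.5)=-4.25; next y=-1/2·2.5+1·(-4.25)=-5.5
n=2: y=-5.5, sp=1, e=sp−y=6.5; I=6, D=e−e_prev=8; u=0·6.5+1·6+3/2·8=18; next y=-1/2·(-5.5)+1·18=20.75
n=3: y=20.75, sp=1, e=sp−y=-19.75; I=-13.75, D=e−e_prev=-26.25; u=0·(-19.75)+1·(-13.75)+3/2·(-26.25)=-53.125; next y=-1/2·20.75+1·(-53.125)=-63.5
n=4: y=-63.5, sp=1, e=sp−y=64.5; I=50.75, D=e−e_prev=84.25; u=0·64.5+1·50.75+3/2·84.25=177.125; next y=-1/2·(-63.5)+1·177.125=208.875
n=5: y=208.875, sp=1, e=sp−y=-207.875; I=-157.125, D=e−e_prev=-272.375; u=0·(-207.875)+1·(-157.125)+3/2·(-272.375)=-565.6875; next y=-1/2·208.875+1·(-565.6875)=-670.125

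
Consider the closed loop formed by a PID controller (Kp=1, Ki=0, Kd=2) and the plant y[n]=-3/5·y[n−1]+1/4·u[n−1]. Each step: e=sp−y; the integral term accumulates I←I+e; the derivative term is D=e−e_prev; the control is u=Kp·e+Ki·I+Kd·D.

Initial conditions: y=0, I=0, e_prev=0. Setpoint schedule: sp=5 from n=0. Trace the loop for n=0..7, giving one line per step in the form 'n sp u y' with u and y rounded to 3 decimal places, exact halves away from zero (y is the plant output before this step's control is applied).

0 5 15.000 0.000
1 5 -6.250 3.750
2 5 23.938 -3.813
3 5 -27.441 8.272
4 5 57.014 -11.823
5 5 -82.689 21.347
6 5 148.136 -33.481
7 5 -233.329 57.122

(exact arithmetic carried between steps; '≈' marks a value shown rounded to 6 d.p. or computed from one; I and e_prev carry over from the previous line; the table rounds u and y to 3 d.p., halves away from zero)
n=0: y=0, sp=5, e=sp−y=5; I=5, D=e−e_prev=5; u=1·5+0·5+2·5=15; next y=-3/5·0+1/4·15=3.75
n=1: y=3.75, sp=5, e=sp−y=1.25; I=6.25, D=e−e_prev=-3.75; u=1·1.25+0·6.25+2·(-3.75)=-6.25; next y=-3/5·3.75+1/4·(-6.25)=-3.8125
n=2: y=-3.8125, sp=5, e=sp−y=8.8125; I=15.0625, D=e−e_prev=7.5625; u=1·8.8125+0·15.0625+2·7.5625=23.9375; next y=-3/5·(-3.8125)+1/4·23.9375=8.271875
n=3: y=8.271875, sp=5, e=sp−y=-3.271875; I=11.790625, D=e−e_prev=-12.084375; u=1·(-3.271875)+0·11.790625+2·(-12.084375)=-27.440625; next y=-3/5·8.271875+1/4·(-27.440625)≈-11.823281
n=4: y≈-11.823281, sp=5, e=sp−y≈16.823281; I≈28.613906, D=e−e_prev≈20.095156; u=1·16.823281+0·28.613906+2·20.095156≈57.013594; next y=-3/5·(-11.823281)+1/4·57.013594≈21.347367
n=5: y≈21.347367, sp=5, e=sp−y≈-16.347367; I≈12.266539, D=e−e_prev≈-33.170648; u=1·(-16.347367)+0·12.266539+2·(-33.170648)≈-82.688664; next y=-3/5·21.347367+1/4·(-82.688664)≈-33.480586
n=6: y≈-33.480586, sp=5, e=sp−y≈38.480586; I≈50.747125, D=e−e_prev≈54.827954; u=1·38.480586+0·50.747125+2·54.827954≈148.136493; next y=-3/5·(-33.480586)+1/4·148.136493≈57.122475
n=7: y≈57.122475, sp=5, e=sp−y≈-52.122475; I≈-1.375350, D=e−e_prev≈-90.603061; u=1·(-52.122475)+0·(-1.375350)+2·(-90.603061)≈-233.328598; next y=-3/5·57.122475+1/4·(-233.328598)≈-92.605635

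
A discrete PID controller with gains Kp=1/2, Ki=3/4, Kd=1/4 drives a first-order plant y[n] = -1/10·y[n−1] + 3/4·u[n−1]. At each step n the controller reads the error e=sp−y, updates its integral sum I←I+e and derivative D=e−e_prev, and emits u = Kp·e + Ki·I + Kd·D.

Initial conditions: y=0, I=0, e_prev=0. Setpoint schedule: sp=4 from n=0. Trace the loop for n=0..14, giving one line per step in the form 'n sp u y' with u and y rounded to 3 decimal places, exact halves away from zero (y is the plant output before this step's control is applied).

(exact arithmetic carried between steps; '≈' marks a value shown rounded to 6 d.p. or computed from one; I and e_prev carry over from the previous line; the table rounds u and y to 3 d.p., halves away from zero)
n=0: y=0, sp=4, e=sp−y=4; I=4, D=e−e_prev=4; u=1/2·4+3/4·4+1/4·4=6; next y=-1/10·0+3/4·6=4.5
n=1: y=4.5, sp=4, e=sp−y=-0.5; I=3.5, D=e−e_prev=-4.5; u=1/2·(-0.5)+3/4·3.5+1/4·(-4.5)=1.25; next y=-1/10·4.5+3/4·1.25=0.4875
n=2: y=0.4875, sp=4, e=sp−y=3.5125; I=7.0125, D=e−e_prev=4.0125; u=1/2·3.5125+3/4·7.0125+1/4·4.0125=8.01875; next y=-1/10·0.4875+3/4·8.01875≈5.965313
n=3: y≈5.965313, sp=4, e=sp−y≈-1.965313; I≈5.047188, D=e−e_prev≈-5.477813; u=1/2·(-1.965313)+3/4·5.047188+1/4·(-5.477813)≈1.433281; next y=-1/10·5.965313+3/4·1.433281≈0.478430
n=4: y≈0.478430, sp=4, e=sp−y≈3.521570; I≈8.568758, D=e−e_prev≈5.486883; u=1/2·3.521570+3/4·8.568758+1/4·5.486883≈9.559074; next y=-1/10·0.478430+3/4·9.559074≈7.121463
n=5: y≈7.121463, sp=4, e=sp−y≈-3.121463; I≈5.447295, D=e−e_prev≈-6.643033; u=1/2·(-3.121463)+3/4·5.447295+1/4·(-6.643033)≈0.863982; next y=-1/10·7.121463+3/4·0.863982≈-0.064160
n=6: y≈-0.064160, sp=4, e=sp−y≈4.064160; I≈9.511455, D=e−e_prev≈7.185623; u=1/2·4.064160+3/4·9.511455+1/4·7.185623≈10.962077; next y=-1/10·(-0.064160)+3/4·10.962077≈8.227974
n=7: y≈8.227974, sp=4, e=sp−y≈-4.227974; I≈5.283481, D=e−e_prev≈-8.292134; u=1/2·(-4.227974)+3/4·5.283481+1/4·(-8.292134)≈-0.224409; next y=-1/10·8.227974+3/4·(-0.224409)≈-0.991104
n=8: y≈-0.991104, sp=4, e=sp−y≈4.991104; I≈10.274586, D=e−e_prev≈9.219078; u=1/2·4.991104+3/4·10.274586+1/4·9.219078≈12.506261; next y=-1/10·(-0.991104)+3/4·12.506261≈9.478806
n=9: y≈9.478806, sp=4, e=sp−y≈-5.478806; I≈4.795780, D=e−e_prev≈-10.469910; u=1/2·(-5.478806)+3/4·4.795780+1/4·(-10.469910)≈-1.760046; next y=-1/10·9.478806+3/4·(-1.760046)≈-2.267915
n=10: y≈-2.267915, sp=4, e=sp−y≈6.267915; I≈11.063695, D=e−e_prev≈11.746721; u=1/2·6.267915+3/4·11.063695+1/4·11.746721≈14.368409; next y=-1/10·(-2.267915)+3/4·14.368409≈11.003098
n=11: y≈11.003098, sp=4, e=sp−y≈-7.003098; I≈4.060597, D=e−e_prev≈-13.271013; u=1/2·(-7.003098)+3/4·4.060597+1/4·(-13.271013)≈-3.773855; next y=-1/10·11.003098+3/4·(-3.773855)≈-3.930701
n=12: y≈-3.930701, sp=4, e=sp−y≈7.930701; I≈11.991298, D=e−e_prev≈14.933799; u=1/2·7.930701+3/4·11.991298+1/4·14.933799≈16.692274; next y=-1/10·(-3.930701)+3/4·16.692274≈12.912275
n=13: y≈12.912275, sp=4, e=sp−y≈-8.912275; I≈3.079022, D=e−e_prev≈-16.842976; u=1/2·(-8.912275)+3/4·3.079022+1/4·(-16.842976)≈-6.357615; next y=-1/10·12.912275+3/4·(-6.357615)≈-6.059439
n=14: y≈-6.059439, sp=4, e=sp−y≈10.059439; I≈13.138461, D=e−e_prev≈18.971714; u=1/2·10.059439+3/4·13.138461+1/4·18.971714≈19.626494; next y=-1/10·(-6.059439)+3/4·19.626494≈15.325814

0 4 6.000 0.000
1 4 1.250 4.500
2 4 8.019 0.488
3 4 1.433 5.965
4 4 9.559 0.478
5 4 0.864 7.121
6 4 10.962 -0.064
7 4 -0.224 8.228
8 4 12.506 -0.991
9 4 -1.760 9.479
10 4 14.368 -2.268
11 4 -3.774 11.003
12 4 16.692 -3.931
13 4 -6.358 12.912
14 4 19.626 -6.059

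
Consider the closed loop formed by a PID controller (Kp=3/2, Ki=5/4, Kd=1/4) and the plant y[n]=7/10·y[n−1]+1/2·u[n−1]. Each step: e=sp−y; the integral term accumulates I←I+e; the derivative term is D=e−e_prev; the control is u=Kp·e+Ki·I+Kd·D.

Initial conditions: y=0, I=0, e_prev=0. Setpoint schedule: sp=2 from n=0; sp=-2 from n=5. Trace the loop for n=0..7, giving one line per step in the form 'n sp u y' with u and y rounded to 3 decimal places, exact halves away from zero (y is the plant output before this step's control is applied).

0 2 6.000 0.000
1 2 -1.000 3.000
2 2 2.700 1.600
3 2 0.240 2.470
4 2 1.733 1.849
5 -2 -11.169 2.161
6 -2 3.406 -4.072
7 -2 -4.336 -1.147

(exact arithmetic carried between steps; '≈' marks a value shown rounded to 6 d.p. or computed from one; I and e_prev carry over from the previous line; the table rounds u and y to 3 d.p., halves away from zero)
n=0: y=0, sp=2, e=sp−y=2; I=2, D=e−e_prev=2; u=3/2·2+5/4·2+1/4·2=6; next y=7/10·0+1/2·6=3
n=1: y=3, sp=2, e=sp−y=-1; I=1, D=e−e_prev=-3; u=3/2·(-1)+5/4·1+1/4·(-3)=-1; next y=7/10·3+1/2·(-1)=1.6
n=2: y=1.6, sp=2, e=sp−y=0.4; I=1.4, D=e−e_prev=1.4; u=3/2·0.4+5/4·1.4+1/4·1.4=2.7; next y=7/10·1.6+1/2·2.7=2.47
n=3: y=2.47, sp=2, e=sp−y=-0.47; I=0.93, D=e−e_prev=-0.87; u=3/2·(-0.47)+5/4·0.93+1/4·(-0.87)=0.24; next y=7/10·2.47+1/2·0.24=1.849
n=4: y=1.849, sp=2, e=sp−y=0.151; I=1.081, D=e−e_prev=0.621; u=3/2·0.151+5/4·1.081+1/4·0.621=1.733; next y=7/10·1.849+1/2·1.733=2.1608
n=5: y=2.1608, sp=-2, e=sp−y=-4.1608; I=-3.0798, D=e−e_prev=-4.3118; u=3/2·(-4.1608)+5/4·(-3.0798)+1/4·(-4.3118)=-11.1689; next y=7/10·2.1608+1/2·(-11.1689)=-4.07189
n=6: y=-4.07189, sp=-2, e=sp−y=2.07189; I=-1.00791, D=e−e_prev=6.23269; u=3/2·2.07189+5/4·(-1.00791)+1/4·6.23269=3.40612; next y=7/10·(-4.07189)+1/2·3.40612=-1.147263
n=7: y=-1.147263, sp=-2, e=sp−y=-0.852737; I=-1.860647, D=e−e_prev=-2.924627; u=3/2·(-0.852737)+5/4·(-1.860647)+1/4·(-2.924627)=-4.336071; next y=7/10·(-1.147263)+1/2·(-4.336071)≈-2.971120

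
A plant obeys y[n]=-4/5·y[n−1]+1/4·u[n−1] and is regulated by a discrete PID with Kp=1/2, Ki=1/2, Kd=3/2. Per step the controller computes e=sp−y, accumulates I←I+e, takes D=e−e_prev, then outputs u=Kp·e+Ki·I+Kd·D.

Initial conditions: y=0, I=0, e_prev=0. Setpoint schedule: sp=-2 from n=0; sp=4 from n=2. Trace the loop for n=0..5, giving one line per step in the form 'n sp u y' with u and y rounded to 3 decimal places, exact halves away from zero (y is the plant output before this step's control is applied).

0 -2 -5.000 0.000
1 -2 0.125 -1.250
2 4 7.172 1.031
3 4 3.236 0.968
4 4 6.991 0.035
5 4 3.360 1.720

(exact arithmetic carried between steps; '≈' marks a value shown rounded to 6 d.p. or computed from one; I and e_prev carry over from the previous line; the table rounds u and y to 3 d.p., halves away from zero)
n=0: y=0, sp=-2, e=sp−y=-2; I=-2, D=e−e_prev=-2; u=1/2·(-2)+1/2·(-2)+3/2·(-2)=-5; next y=-4/5·0+1/4·(-5)=-1.25
n=1: y=-1.25, sp=-2, e=sp−y=-0.75; I=-2.75, D=e−e_prev=1.25; u=1/2·(-0.75)+1/2·(-2.75)+3/2·1.25=0.125; next y=-4/5·(-1.25)+1/4·0.125=1.03125
n=2: y=1.03125, sp=4, e=sp−y=2.96875; I=0.21875, D=e−e_prev=3.71875; u=1/2·2.96875+1/2·0.21875+3/2·3.71875=7.171875; next y=-4/5·1.03125+1/4·7.171875≈0.967969
n=3: y≈0.967969, sp=4, e=sp−y≈3.032031; I≈3.250781, D=e−e_prev≈0.063281; u=1/2·3.032031+1/2·3.250781+3/2·0.063281≈3.236328; next y=-4/5·0.967969+1/4·3.236328≈0.034707
n=4: y≈0.034707, sp=4, e=sp−y≈3.965293; I≈7.216074, D=e−e_prev≈0.933262; u=1/2·3.965293+1/2·7.216074+3/2·0.933262≈6.990576; next y=-4/5·0.034707+1/4·6.990576≈1.719878
n=5: y≈1.719878, sp=4, e=sp−y≈2.280122; I≈9.496196, D=e−e_prev≈-1.685171; u=1/2·2.280122+1/2·9.496196+3/2·(-1.685171)≈3.360402; next y=-4/5·1.719878+1/4·3.360402≈-0.535802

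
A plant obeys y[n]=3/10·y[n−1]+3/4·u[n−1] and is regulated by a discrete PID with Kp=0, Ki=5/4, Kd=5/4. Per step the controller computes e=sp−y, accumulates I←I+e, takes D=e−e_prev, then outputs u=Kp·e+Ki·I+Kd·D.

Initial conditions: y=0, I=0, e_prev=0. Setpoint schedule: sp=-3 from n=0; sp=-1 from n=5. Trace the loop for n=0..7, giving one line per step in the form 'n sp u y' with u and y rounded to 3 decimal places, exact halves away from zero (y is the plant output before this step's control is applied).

0 -3 -7.500 0.000
1 -3 6.563 -5.625
2 -3 -19.336 3.234
3 -3 25.860 -13.532
4 -3 -54.101 15.336
5 -1 92.341 -35.975
6 -1 -166.674 58.463
7 -1 291.869 -107.467

(exact arithmetic carried between steps; '≈' marks a value shown rounded to 6 d.p. or computed from one; I and e_prev carry over from the previous line; the table rounds u and y to 3 d.p., halves away from zero)
n=0: y=0, sp=-3, e=sp−y=-3; I=-3, D=e−e_prev=-3; u=0·(-3)+5/4·(-3)+5/4·(-3)=-7.5; next y=3/10·0+3/4·(-7.5)=-5.625
n=1: y=-5.625, sp=-3, e=sp−y=2.625; I=-0.375, D=e−e_prev=5.625; u=0·2.625+5/4·(-0.375)+5/4·5.625=6.5625; next y=3/10·(-5.625)+3/4·6.5625=3.234375
n=2: y=3.234375, sp=-3, e=sp−y=-6.234375; I=-6.609375, D=e−e_prev=-8.859375; u=0·(-6.234375)+5/4·(-6.609375)+5/4·(-8.859375)≈-19.335938; next y=3/10·3.234375+3/4·(-19.335938)≈-13.531641
n=3: y≈-13.531641, sp=-3, e=sp−y≈10.531641; I≈3.922266, D=e−e_prev≈16.766016; u=0·10.531641+5/4·3.922266+5/4·16.766016≈25.860352; next y=3/10·(-13.531641)+3/4·25.860352≈15.335771
n=4: y≈15.335771, sp=-3, e=sp−y≈-18.335771; I≈-14.413506, D=e−e_prev≈-28.867412; u=0·(-18.335771)+5/4·(-14.413506)+5/4·(-28.867412)≈-54.101147; next y=3/10·15.335771+3/4·(-54.101147)≈-35.975129
n=5: y≈-35.975129, sp=-1, e=sp−y≈34.975129; I≈20.561623, D=e−e_prev≈53.310901; u=0·34.975129+5/4·20.561623+5/4·53.310901≈92.340655; next y=3/10·(-35.975129)+3/4·92.340655≈58.462952
n=6: y≈58.462952, sp=-1, e=sp−y≈-59.462952; I≈-38.901329, D=e−e_prev≈-94.438082; u=0·(-59.462952)+5/4·(-38.901329)+5/4·(-94.438082)≈-166.674263; next y=3/10·58.462952+3/4·(-166.674263)≈-107.466812
n=7: y≈-107.466812, sp=-1, e=sp−y≈106.466812; I≈67.565483, D=e−e_prev≈165.929764; u=0·106.466812+5/4·67.565483+5/4·165.929764≈291.869059; next y=3/10·(-107.466812)+3/4·291.869059≈186.661750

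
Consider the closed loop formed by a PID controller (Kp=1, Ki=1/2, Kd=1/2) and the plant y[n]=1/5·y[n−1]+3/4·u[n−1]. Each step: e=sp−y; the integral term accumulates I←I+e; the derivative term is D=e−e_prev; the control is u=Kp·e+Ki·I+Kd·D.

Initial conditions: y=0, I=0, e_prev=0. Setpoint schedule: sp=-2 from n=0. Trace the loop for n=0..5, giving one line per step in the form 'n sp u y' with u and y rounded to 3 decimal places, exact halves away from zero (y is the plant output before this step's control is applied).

0 -2 -4.000 0.000
1 -2 2.000 -3.000
2 -2 -6.800 0.900
3 -2 5.340 -4.920
4 -2 -11.992 3.021
5 -2 12.290 -8.390

(exact arithmetic carried between steps; '≈' marks a value shown rounded to 6 d.p. or computed from one; I and e_prev carry over from the previous line; the table rounds u and y to 3 d.p., halves away from zero)
n=0: y=0, sp=-2, e=sp−y=-2; I=-2, D=e−e_prev=-2; u=1·(-2)+1/2·(-2)+1/2·(-2)=-4; next y=1/5·0+3/4·(-4)=-3
n=1: y=-3, sp=-2, e=sp−y=1; I=-1, D=e−e_prev=3; u=1·1+1/2·(-1)+1/2·3=2; next y=1/5·(-3)+3/4·2=0.9
n=2: y=0.9, sp=-2, e=sp−y=-2.9; I=-3.9, D=e−e_prev=-3.9; u=1·(-2.9)+1/2·(-3.9)+1/2·(-3.9)=-6.8; next y=1/5·0.9+3/4·(-6.8)=-4.92
n=3: y=-4.92, sp=-2, e=sp−y=2.92; I=-0.98, D=e−e_prev=5.82; u=1·2.92+1/2·(-0.98)+1/2·5.82=5.34; next y=1/5·(-4.92)+3/4·5.34=3.021
n=4: y=3.021, sp=-2, e=sp−y=-5.021; I=-6.001, D=e−e_prev=-7.941; u=1·(-5.021)+1/2·(-6.001)+1/2·(-7.941)=-11.992; next y=1/5·3.021+3/4·(-11.992)=-8.3898
n=5: y=-8.3898, sp=-2, e=sp−y=6.3898; I=0.3888, D=e−e_prev=11.4108; u=1·6.3898+1/2·0.3888+1/2·11.4108=12.2896; next y=1/5·(-8.3898)+3/4·12.2896=7.53924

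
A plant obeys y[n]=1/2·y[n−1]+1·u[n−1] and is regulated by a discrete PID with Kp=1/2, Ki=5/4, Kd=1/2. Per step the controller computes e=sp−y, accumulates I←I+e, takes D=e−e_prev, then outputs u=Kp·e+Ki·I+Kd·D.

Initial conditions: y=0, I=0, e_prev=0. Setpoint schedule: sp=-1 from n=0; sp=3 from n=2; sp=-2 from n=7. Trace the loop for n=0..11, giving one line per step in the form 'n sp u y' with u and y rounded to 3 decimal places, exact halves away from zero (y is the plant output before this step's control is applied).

(exact arithmetic carried between steps; '≈' marks a value shown rounded to 6 d.p. or computed from one; I and e_prev carry over from the previous line; the table rounds u and y to 3 d.p., halves away from zero)
n=0: y=0, sp=-1, e=sp−y=-1; I=-1, D=e−e_prev=-1; u=1/2·(-1)+5/4·(-1)+1/2·(-1)=-2.25; next y=1/2·0+1·(-2.25)=-2.25
n=1: y=-2.25, sp=-1, e=sp−y=1.25; I=0.25, D=e−e_prev=2.25; u=1/2·1.25+5/4·0.25+1/2·2.25=2.0625; next y=1/2·(-2.25)+1·2.0625=0.9375
n=2: y=0.9375, sp=3, e=sp−y=2.0625; I=2.3125, D=e−e_prev=0.8125; u=1/2·2.0625+5/4·2.3125+1/2·0.8125=4.328125; next y=1/2·0.9375+1·4.328125=4.796875
n=3: y=4.796875, sp=3, e=sp−y=-1.796875; I=0.515625, D=e−e_prev=-3.859375; u=1/2·(-1.796875)+5/4·0.515625+1/2·(-3.859375)≈-2.183594; next y=1/2·4.796875+1·(-2.183594)≈0.214844
n=4: y≈0.214844, sp=3, e=sp−y≈2.785156; I≈3.300781, D=e−e_prev≈4.582031; u=1/2·2.785156+5/4·3.300781+1/2·4.582031≈7.809570; next y=1/2·0.214844+1·7.809570≈7.916992
n=5: y≈7.916992, sp=3, e=sp−y≈-4.916992; I≈-1.616211, D=e−e_prev≈-7.702148; u=1/2·(-4.916992)+5/4·(-1.616211)+1/2·(-7.702148)≈-8.329834; next y=1/2·7.916992+1·(-8.329834)≈-4.371338
n=6: y≈-4.371338, sp=3, e=sp−y≈7.371338; I≈5.755127, D=e−e_prev≈12.288330; u=1/2·7.371338+5/4·5.755127+1/2·12.288330≈17.023743; next y=1/2·(-4.371338)+1·17.023743≈14.838074
n=7: y≈14.838074, sp=-2, e=sp−y≈-16.838074; I≈-11.082947, D=e−e_prev≈-24.209412; u=1/2·(-16.838074)+5/4·(-11.082947)+1/2·(-24.209412)≈-34.377426; next y=1/2·14.838074+1·(-34.377426)≈-26.958389
n=8: y≈-26.958389, sp=-2, e=sp−y≈24.958389; I≈13.875443, D=e−e_prev≈41.796463; u=1/2·24.958389+5/4·13.875443+1/2·41.796463≈50.721729; next y=1/2·(-26.958389)+1·50.721729≈37.242535
n=9: y≈37.242535, sp=-2, e=sp−y≈-39.242535; I≈-25.367092, D=e−e_prev≈-64.200924; u=1/2·(-39.242535)+5/4·(-25.367092)+1/2·(-64.200924)≈-83.430594; next y=1/2·37.242535+1·(-83.430594)≈-64.809327
n=10: y≈-64.809327, sp=-2, e=sp−y≈62.809327; I≈37.442235, D=e−e_prev≈102.051862; u=1/2·62.809327+5/4·37.442235+1/2·102.051862≈129.233388; next y=1/2·(-64.809327)+1·129.233388≈96.828725
n=11: y≈96.828725, sp=-2, e=sp−y≈-98.828725; I≈-61.386490, D=e−e_prev≈-161.638052; u=1/2·(-98.828725)+5/4·(-61.386490)+1/2·(-161.638052)≈-206.966500; next y=1/2·96.828725+1·(-206.966500)≈-158.552138

0 -1 -2.250 0.000
1 -1 2.063 -2.250
2 3 4.328 0.938
3 3 -2.184 4.797
4 3 7.810 0.215
5 3 -8.330 7.917
6 3 17.024 -4.371
7 -2 -34.377 14.838
8 -2 50.722 -26.958
9 -2 -83.431 37.243
10 -2 129.233 -64.809
11 -2 -206.967 96.829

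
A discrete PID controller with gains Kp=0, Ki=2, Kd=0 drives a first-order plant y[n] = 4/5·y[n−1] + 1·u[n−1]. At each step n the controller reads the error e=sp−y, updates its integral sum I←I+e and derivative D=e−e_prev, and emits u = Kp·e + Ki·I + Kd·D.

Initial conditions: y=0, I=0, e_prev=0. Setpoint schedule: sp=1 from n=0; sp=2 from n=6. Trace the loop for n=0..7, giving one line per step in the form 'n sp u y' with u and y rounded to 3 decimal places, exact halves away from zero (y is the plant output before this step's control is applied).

0 1 2.000 0.000
1 1 0.000 2.000
2 1 -1.200 1.600
3 1 0.640 0.080
4 1 1.232 0.704
5 1 -0.358 1.795
6 2 1.486 1.078
7 2 0.790 2.348

(exact arithmetic carried between steps; '≈' marks a value shown rounded to 6 d.p. or computed from one; I and e_prev carry over from the previous line; the table rounds u and y to 3 d.p., halves away from zero)
n=0: y=0, sp=1, e=sp−y=1; I=1, D=e−e_prev=1; u=0·1+2·1+0·1=2; next y=4/5·0+1·2=2
n=1: y=2, sp=1, e=sp−y=-1; I=0, D=e−e_prev=-2; u=0·(-1)+2·0+0·(-2)=0; next y=4/5·2+1·0=1.6
n=2: y=1.6, sp=1, e=sp−y=-0.6; I=-0.6, D=e−e_prev=0.4; u=0·(-0.6)+2·(-0.6)+0·0.4=-1.2; next y=4/5·1.6+1·(-1.2)=0.08
n=3: y=0.08, sp=1, e=sp−y=0.92; I=0.32, D=e−e_prev=1.52; u=0·0.92+2·0.32+0·1.52=0.64; next y=4/5·0.08+1·0.64=0.704
n=4: y=0.704, sp=1, e=sp−y=0.296; I=0.616, D=e−e_prev=-0.624; u=0·0.296+2·0.616+0·(-0.624)=1.232; next y=4/5·0.704+1·1.232=1.7952
n=5: y=1.7952, sp=1, e=sp−y=-0.7952; I=-0.1792, D=e−e_prev=-1.0912; u=0·(-0.7952)+2·(-0.1792)+0·(-1.0912)=-0.3584; next y=4/5·1.7952+1·(-0.3584)=1.07776
n=6: y=1.07776, sp=2, e=sp−y=0.92224; I=0.74304, D=e−e_prev=1.71744; u=0·0.92224+2·0.74304+0·1.71744=1.48608; next y=4/5·1.07776+1·1.48608=2.348288
n=7: y=2.348288, sp=2, e=sp−y=-0.348288; I=0.394752, D=e−e_prev=-1.270528; u=0·(-0.348288)+2·0.394752+0·(-1.270528)=0.789504; next y=4/5·2.348288+1·0.789504≈2.668134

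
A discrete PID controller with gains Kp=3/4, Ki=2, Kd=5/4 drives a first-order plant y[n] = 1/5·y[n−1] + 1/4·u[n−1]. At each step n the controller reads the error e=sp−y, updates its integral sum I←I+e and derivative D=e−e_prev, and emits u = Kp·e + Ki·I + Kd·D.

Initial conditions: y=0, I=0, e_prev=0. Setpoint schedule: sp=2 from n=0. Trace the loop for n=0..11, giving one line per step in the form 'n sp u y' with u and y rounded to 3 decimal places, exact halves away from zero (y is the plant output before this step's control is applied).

(exact arithmetic carried between steps; '≈' marks a value shown rounded to 6 d.p. or computed from one; I and e_prev carry over from the previous line; the table rounds u and y to 3 d.p., halves away from zero)
n=0: y=0, sp=2, e=sp−y=2; I=2, D=e−e_prev=2; u=3/4·2+2·2+5/4·2=8; next y=1/5·0+1/4·8=2
n=1: y=2, sp=2, e=sp−y=0; I=2, D=e−e_prev=-2; u=3/4·0+2·2+5/4·(-2)=1.5; next y=1/5·2+1/4·1.5=0.775
n=2: y=0.775, sp=2, e=sp−y=1.225; I=3.225, D=e−e_prev=1.225; u=3/4·1.225+2·3.225+5/4·1.225=8.9; next y=1/5·0.775+1/4·8.9=2.38
n=3: y=2.38, sp=2, e=sp−y=-0.38; I=2.845, D=e−e_prev=-1.605; u=3/4·(-0.38)+2·2.845+5/4·(-1.605)=3.39875; next y=1/5·2.38+1/4·3.39875≈1.325688
n=4: y≈1.325688, sp=2, e=sp−y≈0.674313; I≈3.519313, D=e−e_prev≈1.054313; u=3/4·0.674313+2·3.519313+5/4·1.054313≈8.86225; next y=1/5·1.325688+1/4·8.86225≈2.4807
n=5: y=2.4807, sp=2, e=sp−y=-0.4807; I≈3.038613, D=e−e_prev≈-1.155013; u=3/4·(-0.4807)+2·3.038613+5/4·(-1.155013)≈4.272934; next y=1/5·2.4807+1/4·4.272934≈1.564374
n=6: y≈1.564374, sp=2, e=sp−y≈0.435626; I≈3.474239, D=e−e_prev≈0.916326; u=3/4·0.435626+2·3.474239+5/4·0.916326≈8.420606; next y=1/5·1.564374+1/4·8.420606≈2.418026
n=7: y≈2.418026, sp=2, e=sp−y≈-0.418026; I≈3.056213, D=e−e_prev≈-0.853653; u=3/4·(-0.418026)+2·3.056213+5/4·(-0.853653)≈4.731840; next y=1/5·2.418026+1/4·4.731840≈1.666565
n=8: y≈1.666565, sp=2, e=sp−y≈0.333435; I≈3.389647, D=e−e_prev≈0.751461; u=3/4·0.333435+2·3.389647+5/4·0.751461≈7.968697; next y=1/5·1.666565+1/4·7.968697≈2.325487
n=9: y≈2.325487, sp=2, e=sp−y≈-0.325487; I≈3.064160, D=e−e_prev≈-0.658922; u=3/4·(-0.325487)+2·3.064160+5/4·(-0.658922)≈5.060552; next y=1/5·2.325487+1/4·5.060552≈1.730236
n=10: y≈1.730236, sp=2, e=sp−y≈0.269764; I≈3.333925, D=e−e_prev≈0.595252; u=3/4·0.269764+2·3.333925+5/4·0.595252≈7.614237; next y=1/5·1.730236+1/4·7.614237≈2.249606
n=11: y≈2.249606, sp=2, e=sp−y≈-0.249606; I≈3.084318, D=e−e_prev≈-0.519371; u=3/4·(-0.249606)+2·3.084318+5/4·(-0.519371)≈5.332218; next y=1/5·2.249606+1/4·5.332218≈1.782976

0 2 8.000 0.000
1 2 1.500 2.000
2 2 8.900 0.775
3 2 3.399 2.380
4 2 8.862 1.326
5 2 4.273 2.481
6 2 8.421 1.564
7 2 4.732 2.418
8 2 7.969 1.667
9 2 5.061 2.325
10 2 7.614 1.730
11 2 5.332 2.250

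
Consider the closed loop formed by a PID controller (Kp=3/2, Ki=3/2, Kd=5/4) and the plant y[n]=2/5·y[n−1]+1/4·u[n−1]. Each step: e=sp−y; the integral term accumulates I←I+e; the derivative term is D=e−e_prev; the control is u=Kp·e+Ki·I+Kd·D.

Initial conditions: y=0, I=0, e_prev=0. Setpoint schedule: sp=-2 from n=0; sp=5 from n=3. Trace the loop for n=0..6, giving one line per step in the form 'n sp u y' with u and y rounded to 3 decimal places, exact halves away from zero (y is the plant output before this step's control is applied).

0 -2 -8.500 0.000
1 -2 0.031 -2.125
2 -2 -7.889 -0.842
3 5 27.962 -2.309
4 5 -7.256 6.067
5 5 24.794 0.613
6 5 -0.224 6.444

(exact arithmetic carried between steps; '≈' marks a value shown rounded to 6 d.p. or computed from one; I and e_prev carry over from the previous line; the table rounds u and y to 3 d.p., halves away from zero)
n=0: y=0, sp=-2, e=sp−y=-2; I=-2, D=e−e_prev=-2; u=3/2·(-2)+3/2·(-2)+5/4·(-2)=-8.5; next y=2/5·0+1/4·(-8.5)=-2.125
n=1: y=-2.125, sp=-2, e=sp−y=0.125; I=-1.875, D=e−e_prev=2.125; u=3/2·0.125+3/2·(-1.875)+5/4·2.125=0.03125; next y=2/5·(-2.125)+1/4·0.03125≈-0.842188
n=2: y≈-0.842188, sp=-2, e=sp−y≈-1.157813; I≈-3.032813, D=e−e_prev≈-1.282813; u=3/2·(-1.157813)+3/2·(-3.032813)+5/4·(-1.282813)≈-7.889453; next y=2/5·(-0.842188)+1/4·(-7.889453)≈-2.309238
n=3: y≈-2.309238, sp=5, e=sp−y≈7.309238; I≈4.276426, D=e−e_prev≈8.467051; u=3/2·7.309238+3/2·4.276426+5/4·8.467051≈27.962310; next y=2/5·(-2.309238)+1/4·27.962310≈6.066882
n=4: y≈6.066882, sp=5, e=sp−y≈-1.066882; I≈3.209544, D=e−e_prev≈-8.376120; u=3/2·(-1.066882)+3/2·3.209544+5/4·(-8.376120)≈-7.256158; next y=2/5·6.066882+1/4·(-7.256158)≈0.612713
n=5: y≈0.612713, sp=5, e=sp−y≈4.387287; I≈7.596830, D=e−e_prev≈5.454169; u=3/2·4.387287+3/2·7.596830+5/4·5.454169≈24.793887; next y=2/5·0.612713+1/4·24.793887≈6.443557
n=6: y≈6.443557, sp=5, e=sp−y≈-1.443557; I≈6.153273, D=e−e_prev≈-5.830844; u=3/2·(-1.443557)+3/2·6.153273+5/4·(-5.830844)≈-0.223980; next y=2/5·6.443557+1/4·(-0.223980)≈2.521428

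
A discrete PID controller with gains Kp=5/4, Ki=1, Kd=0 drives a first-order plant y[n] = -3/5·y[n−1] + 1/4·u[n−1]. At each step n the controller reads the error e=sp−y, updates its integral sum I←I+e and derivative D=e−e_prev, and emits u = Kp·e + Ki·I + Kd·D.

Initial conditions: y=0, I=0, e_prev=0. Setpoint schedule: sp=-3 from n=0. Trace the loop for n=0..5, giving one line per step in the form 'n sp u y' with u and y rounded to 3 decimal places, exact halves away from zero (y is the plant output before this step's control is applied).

0 -3 -6.750 0.000
1 -3 -5.953 -1.688
2 -3 -9.992 -0.476
3 -3 -8.609 -2.213
4 -3 -12.519 -0.825
5 -3 -10.621 -2.635

(exact arithmetic carried between steps; '≈' marks a value shown rounded to 6 d.p. or computed from one; I and e_prev carry over from the previous line; the table rounds u and y to 3 d.p., halves away from zero)
n=0: y=0, sp=-3, e=sp−y=-3; I=-3, D=e−e_prev=-3; u=5/4·(-3)+1·(-3)+0·(-3)=-6.75; next y=-3/5·0+1/4·(-6.75)=-1.6875
n=1: y=-1.6875, sp=-3, e=sp−y=-1.3125; I=-4.3125, D=e−e_prev=1.6875; u=5/4·(-1.3125)+1·(-4.3125)+0·1.6875=-5.953125; next y=-3/5·(-1.6875)+1/4·(-5.953125)≈-0.475781
n=2: y≈-0.475781, sp=-3, e=sp−y≈-2.524219; I≈-6.836719, D=e−e_prev≈-1.211719; u=5/4·(-2.524219)+1·(-6.836719)+0·(-1.211719)≈-9.991992; next y=-3/5·(-0.475781)+1/4·(-9.991992)≈-2.212529
n=3: y≈-2.212529, sp=-3, e=sp−y≈-0.787471; I≈-7.624189, D=e−e_prev≈1.736748; u=5/4·(-0.787471)+1·(-7.624189)+0·1.736748≈-8.608528; next y=-3/5·(-2.212529)+1/4·(-8.608528)≈-0.824614
n=4: y≈-0.824614, sp=-3, e=sp−y≈-2.175386; I≈-9.799575, D=e−e_prev≈-1.387915; u=5/4·(-2.175386)+1·(-9.799575)+0·(-1.387915)≈-12.518807; next y=-3/5·(-0.824614)+1/4·(-12.518807)≈-2.634933
n=5: y≈-2.634933, sp=-3, e=sp−y≈-0.365067; I≈-10.164642, D=e−e_prev≈1.810319; u=5/4·(-0.365067)+1·(-10.164642)+0·1.810319≈-10.620975; next y=-3/5·(-2.634933)+1/4·(-10.620975)≈-1.074284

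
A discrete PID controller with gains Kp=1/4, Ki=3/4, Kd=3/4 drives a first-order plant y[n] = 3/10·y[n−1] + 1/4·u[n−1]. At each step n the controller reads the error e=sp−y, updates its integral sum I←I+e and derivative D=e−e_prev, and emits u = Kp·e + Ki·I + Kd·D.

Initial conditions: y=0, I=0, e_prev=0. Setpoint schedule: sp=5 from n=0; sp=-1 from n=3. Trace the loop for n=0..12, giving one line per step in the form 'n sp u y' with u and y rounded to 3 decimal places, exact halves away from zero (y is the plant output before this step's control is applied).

0 5 8.750 0.000
1 5 4.922 2.188
2 5 9.198 1.887
3 -1 -0.905 2.866
4 -1 5.336 0.633
5 -1 0.878 1.524
6 -1 1.136 0.677
7 -1 -0.425 0.487
8 -1 -0.900 0.040
9 -1 -1.573 -0.213
10 -1 -1.926 -0.457
11 -1 -2.233 -0.619
12 -1 -2.421 -0.744

(exact arithmetic carried between steps; '≈' marks a value shown rounded to 6 d.p. or computed from one; I and e_prev carry over from the previous line; the table rounds u and y to 3 d.p., halves away from zero)
n=0: y=0, sp=5, e=sp−y=5; I=5, D=e−e_prev=5; u=1/4·5+3/4·5+3/4·5=8.75; next y=3/10·0+1/4·8.75=2.1875
n=1: y=2.1875, sp=5, e=sp−y=2.8125; I=7.8125, D=e−e_prev=-2.1875; u=1/4·2.8125+3/4·7.8125+3/4·(-2.1875)=4.921875; next y=3/10·2.1875+1/4·4.921875≈1.886719
n=2: y≈1.886719, sp=5, e=sp−y≈3.113281; I≈10.925781, D=e−e_prev≈0.300781; u=1/4·3.113281+3/4·10.925781+3/4·0.300781≈9.198242; next y=3/10·1.886719+1/4·9.198242≈2.865576
n=3: y≈2.865576, sp=-1, e=sp−y≈-3.865576; I≈7.060205, D=e−e_prev≈-6.978857; u=1/4·(-3.865576)+3/4·7.060205+3/4·(-6.978857)≈-0.905383; next y=3/10·2.865576+1/4·(-0.905383)≈0.633327
n=4: y≈0.633327, sp=-1, e=sp−y≈-1.633327; I≈5.426878, D=e−e_prev≈2.232249; u=1/4·(-1.633327)+3/4·5.426878+3/4·2.232249≈5.336014; next y=3/10·0.633327+1/4·5.336014≈1.524002
n=5: y≈1.524002, sp=-1, e=sp−y≈-2.524002; I≈2.902877, D=e−e_prev≈-0.890674; u=1/4·(-2.524002)+3/4·2.902877+3/4·(-0.890674)≈0.878151; next y=3/10·1.524002+1/4·0.878151≈0.676738
n=6: y≈0.676738, sp=-1, e=sp−y≈-1.676738; I≈1.226138, D=e−e_prev≈0.847263; u=1/4·(-1.676738)+3/4·1.226138+3/4·0.847263≈1.135867; next y=3/10·0.676738+1/4·1.135867≈0.486988
n=7: y≈0.486988, sp=-1, e=sp−y≈-1.486988; I≈-0.260850, D=e−e_prev≈0.189750; u=1/4·(-1.486988)+3/4·(-0.260850)+3/4·0.189750≈-0.425072; next y=3/10·0.486988+1/4·(-0.425072)≈0.039828
n=8: y≈0.039828, sp=-1, e=sp−y≈-1.039828; I≈-1.300678, D=e−e_prev≈0.447160; u=1/4·(-1.039828)+3/4·(-1.300678)+3/4·0.447160≈-0.900096; next y=3/10·0.039828+1/4·(-0.900096)≈-0.213075
n=9: y≈-0.213075, sp=-1, e=sp−y≈-0.786925; I≈-2.087603, D=e−e_prev≈0.252904; u=1/4·(-0.786925)+3/4·(-2.087603)+3/4·0.252904≈-1.572755; next y=3/10·(-0.213075)+1/4·(-1.572755)≈-0.457111
n=10: y≈-0.457111, sp=-1, e=sp−y≈-0.542889; I≈-2.630491, D=e−e_prev≈0.244036; u=1/4·(-0.542889)+3/4·(-2.630491)+3/4·0.244036≈-1.925564; next y=3/10·(-0.457111)+1/4·(-1.925564)≈-0.618524
n=11: y≈-0.618524, sp=-1, e=sp−y≈-0.381476; I≈-3.011967, D=e−e_prev≈0.161413; u=1/4·(-0.381476)+3/4·(-3.011967)+3/4·0.161413≈-2.233284; next y=3/10·(-0.618524)+1/4·(-2.233284)≈-0.743878
n=12: y≈-0.743878, sp=-1, e=sp−y≈-0.256122; I≈-3.268089, D=e−e_prev≈0.125354; u=1/4·(-0.256122)+3/4·(-3.268089)+3/4·0.125354≈-2.421081; next y=3/10·(-0.743878)+1/4·(-2.421081)≈-0.828434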